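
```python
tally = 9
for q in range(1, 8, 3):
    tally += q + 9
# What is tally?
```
Trace:
  tally=9
  tally=19, q=1
  tally=32, q=4
  tally=48, q=7

Final answer: 48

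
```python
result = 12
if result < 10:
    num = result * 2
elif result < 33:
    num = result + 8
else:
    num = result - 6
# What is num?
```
Trace:
  result=12
  result=12, num=20

Final answer: 20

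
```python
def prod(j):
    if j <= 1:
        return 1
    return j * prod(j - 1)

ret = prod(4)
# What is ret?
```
Call trace:
prod(j=4)
  prod(j=3)
    prod(j=2)
      prod(j=1)
      -> return 1
    -> return 2
  -> return 6
-> return 24

Final answer: 24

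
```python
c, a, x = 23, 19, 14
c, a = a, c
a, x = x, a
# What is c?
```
Trace:
  c=23, a=19, x=14
  c=19, a=23, x=14
  c=19, a=14, x=23

Final answer: 19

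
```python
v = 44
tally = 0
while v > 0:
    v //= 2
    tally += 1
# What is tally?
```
Trace:
  v=44
  v=44, tally=0
  v=22, tally=1
  v=11, tally=2
  v=5, tally=3
  v=2, tally=4
  v=1, tally=5
  v=0, tally=6

Final answer: 6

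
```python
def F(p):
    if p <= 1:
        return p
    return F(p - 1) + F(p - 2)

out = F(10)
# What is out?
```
Call trace (a repeated sub-call is expanded the first time; later identical calls just restate its return value):
F(p=10)
  F(p=9)
    F(p=8)
      F(p=7)
        F(p=6)
          F(p=5)
            F(p=4)
              F(p=3)
                F(p=2)
                  F(p=1)
                  -> return 1
                  F(p=0)
                  -> return 0
                -> return 1
                F(p=1)
                -> return 1
              -> return 2
              F(p=2) -> return 1  (same call as traced above)
            -> return 3
            F(p=3) -> return 2  (same call as traced above)
          -> return 5
          F(p=4) -> return 3  (same call as traced above)
        -> return 8
        F(p=5) -> return 5  (same call as traced above)
      -> return 13
      F(p=6) -> return 8  (same call as traced above)
    -> return 21
    F(p=7) -> return 13  (same call as traced above)
  -> return 34
  F(p=8) -> return 21  (same call as traced above)
-> return 55

Final answer: 55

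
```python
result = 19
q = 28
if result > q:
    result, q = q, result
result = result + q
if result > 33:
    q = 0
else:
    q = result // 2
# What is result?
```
Trace:
  result=19
  result=19, q=28
  result=19, q=28
  result=47, q=28
  result=47, q=0

Final answer: 47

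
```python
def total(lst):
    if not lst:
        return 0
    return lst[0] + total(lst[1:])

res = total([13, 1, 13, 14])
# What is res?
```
Call trace:
total(lst=[13, 1, 13, 14])
  total(lst=[1, 13, 14])
    total(lst=[13, 14])
      total(lst=[14])
        total(lst=[])
        -> return 0
      -> return 14
    -> return 27
  -> return 28
-> return 41

Final answer: 41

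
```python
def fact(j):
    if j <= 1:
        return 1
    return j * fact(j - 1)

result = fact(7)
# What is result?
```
Call trace:
fact(j=7)
  fact(j=6)
    fact(j=5)
      fact(j=4)
        fact(j=3)
          fact(j=2)
            fact(j=1)
            -> return 1
          -> return 2
        -> return 6
      -> return 24
    -> return 120
  -> return 720
-> return 5040

Final answer: 5040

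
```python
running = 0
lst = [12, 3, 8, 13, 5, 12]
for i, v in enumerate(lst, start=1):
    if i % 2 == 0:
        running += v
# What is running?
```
Trace:
  running=0
  running=0, i=1, v=12
  running=3, i=2, v=3
  running=3, i=3, v=8
  running=16, i=4, v=13
  running=16, i=5, v=5
  running=28, i=6, v=12

Final answer: 28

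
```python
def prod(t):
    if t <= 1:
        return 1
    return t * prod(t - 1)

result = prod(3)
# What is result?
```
Call trace:
prod(t=3)
  prod(t=2)
    prod(t=1)
    -> return 1
  -> return 2
-> return 6

Final answer: 6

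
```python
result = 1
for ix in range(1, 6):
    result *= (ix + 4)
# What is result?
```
Trace:
  result=1
  result=5, ix=1
  result=30, ix=2
  result=210, ix=3
  result=1680, ix=4
  result=15120, ix=5

Final answer: 15120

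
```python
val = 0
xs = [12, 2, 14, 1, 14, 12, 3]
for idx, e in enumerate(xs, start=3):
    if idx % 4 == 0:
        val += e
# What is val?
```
Trace:
  val=0
  val=0, idx=3, e=12
  val=2, idx=4, e=2
  val=2, idx=5, e=14
  val=2, idx=6, e=1
  val=2, idx=7, e=14
  val=14, idx=8, e=12
  val=14, idx=9, e=3

Final answer: 14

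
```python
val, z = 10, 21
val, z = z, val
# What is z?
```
Trace:
  val=10, z=21
  val=21, z=10

Final answer: 10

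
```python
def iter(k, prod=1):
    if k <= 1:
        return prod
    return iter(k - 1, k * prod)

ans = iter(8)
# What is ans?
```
Call trace:
iter(k=8, prod=1)
  iter(k=7, prod=8)
    iter(k=6, prod=56)
      iter(k=5, prod=336)
        iter(k=4, prod=1680)
          iter(k=3, prod=6720)
            iter(k=2, prod=20160)
              iter(k=1, prod=40320)
              -> return 40320
            -> return 40320
          -> return 40320
        -> return 40320
      -> return 40320
    -> return 40320
  -> return 40320
-> return 40320

Final answer: 40320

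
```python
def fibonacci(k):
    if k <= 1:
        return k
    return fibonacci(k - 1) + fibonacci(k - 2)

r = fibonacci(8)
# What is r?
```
Call trace (a repeated sub-call is expanded the first time; later identical calls just restate its return value):
fibonacci(k=8)
  fibonacci(k=7)
    fibonacci(k=6)
      fibonacci(k=5)
        fibonacci(k=4)
          fibonacci(k=3)
            fibonacci(k=2)
              fibonacci(k=1)
              -> return 1
              fibonacci(k=0)
              -> return 0
            -> return 1
            fibonacci(k=1)
            -> return 1
          -> return 2
          fibonacci(k=2) -> return 1  (same call as traced above)
        -> return 3
        fibonacci(k=3) -> return 2  (same call as traced above)
      -> return 5
      fibonacci(k=4) -> return 3  (same call as traced above)
    -> return 8
    fibonacci(k=5) -> return 5  (same call as traced above)
  -> return 13
  fibonacci(k=6) -> return 8  (same call as traced above)
-> return 21

Final answer: 21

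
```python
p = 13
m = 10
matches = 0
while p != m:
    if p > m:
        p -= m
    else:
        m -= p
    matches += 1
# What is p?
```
Trace:
  p=13
  p=13, m=10
  p=13, m=10, matches=0
  p=3, m=10, matches=1
  p=3, m=7, matches=2
  p=3, m=4, matches=3
  p=3, m=1, matches=4
  p=2, m=1, matches=5
  p=1, m=1, matches=6

Final answer: 1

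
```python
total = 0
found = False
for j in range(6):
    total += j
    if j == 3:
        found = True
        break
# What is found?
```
Trace:
  total=0
  total=0, found=False
  total=0, found=False, j=0
  total=1, found=False, j=1
  total=3, found=False, j=2
  total=6, found=True, j=3

Final answer: True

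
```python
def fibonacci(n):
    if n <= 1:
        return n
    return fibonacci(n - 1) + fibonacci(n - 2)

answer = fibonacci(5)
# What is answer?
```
Call trace (a repeated sub-call is expanded the first time; later identical calls just restate its return value):
fibonacci(n=5)
  fibonacci(n=4)
    fibonacci(n=3)
      fibonacci(n=2)
        fibonacci(n=1)
        -> return 1
        fibonacci(n=0)
        -> return 0
      -> return 1
      fibonacci(n=1)
      -> return 1
    -> return 2
    fibonacci(n=2) -> return 1  (same call as traced above)
  -> return 3
  fibonacci(n=3) -> return 2  (same call as traced above)
-> return 5

Final answer: 5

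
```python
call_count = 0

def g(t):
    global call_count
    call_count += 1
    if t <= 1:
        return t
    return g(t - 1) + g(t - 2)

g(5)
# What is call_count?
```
Call trace (a repeated sub-call is expanded the first time; later identical calls just restate its return value):
g(t=5)
  g(t=4)
    g(t=3)
      g(t=2)
        g(t=1)
        -> return 1
        g(t=0)
        -> return 0
      -> return 1
      g(t=1)
      -> return 1
    -> return 2
    g(t=2) -> return 1  (same call as traced above)
  -> return 3
  g(t=3) -> return 2  (same call as traced above)
-> return 5

call_count is incremented once per call, so count the calls in each subtree. Let C(t) = number of calls made by g(t).
C(0) = C(1) = 1 (base case, no recursion); C(t) = 1 + C(t - 1) + C(t - 2) otherwise.
C(2) = 1 + C(1) + C(0) = 1 + 1 + 1 = 3
C(3) = 1 + C(2) + C(1) = 1 + 3 + 1 = 5
C(4) = 1 + C(3) + C(2) = 1 + 5 + 3 = 9
C(5) = 1 + C(4) + C(3) = 1 + 9 + 5 = 15
call_count = C(5) = 15

Final answer: 15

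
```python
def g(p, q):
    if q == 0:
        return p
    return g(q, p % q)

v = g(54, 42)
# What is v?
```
Call trace:
g(p=54, q=42)
  g(p=42, q=12)
    g(p=12, q=6)
      g(p=6, q=0)
      -> return 6
    -> return 6
  -> return 6
-> return 6

Final answer: 6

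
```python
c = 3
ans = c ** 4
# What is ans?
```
Trace:
  c=3
  c=3, ans=81

Final answer: 81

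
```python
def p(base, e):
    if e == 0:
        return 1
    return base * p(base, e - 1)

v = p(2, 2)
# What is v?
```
Call trace:
p(base=2, e=2)
  p(base=2, e=1)
    p(base=2, e=0)
    -> return 1
  -> return 2
-> return 4

Final answer: 4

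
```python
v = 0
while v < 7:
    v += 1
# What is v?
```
Trace:
  v=0
  v=1
  v=2
  v=3
  v=4
  v=5
  v=6
  v=7

Final answer: 7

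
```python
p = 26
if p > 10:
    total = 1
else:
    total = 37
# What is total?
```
Trace:
  p=26
  p=26, total=1

Final answer: 1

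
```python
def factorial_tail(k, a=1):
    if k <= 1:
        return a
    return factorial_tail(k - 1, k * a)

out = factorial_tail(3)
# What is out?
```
Call trace:
factorial_tail(k=3, a=1)
  factorial_tail(k=2, a=3)
    factorial_tail(k=1, a=6)
    -> return 6
  -> return 6
-> return 6

Final answer: 6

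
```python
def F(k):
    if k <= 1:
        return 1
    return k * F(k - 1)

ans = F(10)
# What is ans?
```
Call trace:
F(k=10)
  F(k=9)
    F(k=8)
      F(k=7)
        F(k=6)
          F(k=5)
            F(k=4)
              F(k=3)
                F(k=2)
                  F(k=1)
                  -> return 1
                -> return 2
              -> return 6
            -> return 24
          -> return 120
        -> return 720
      -> return 5040
    -> return 40320
  -> return 362880
-> return 3628800

Final answer: 3628800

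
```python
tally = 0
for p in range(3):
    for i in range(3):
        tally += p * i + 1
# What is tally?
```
Trace:
  tally=0
  tally=1, p=0, i=0
  tally=2, p=0, i=1
  tally=3, p=0, i=2
  tally=4, p=1, i=0
  tally=6, p=1, i=1
  tally=9, p=1, i=2
  tally=10, p=2, i=0
  tally=13, p=2, i=1
  tally=18, p=2, i=2

Final answer: 18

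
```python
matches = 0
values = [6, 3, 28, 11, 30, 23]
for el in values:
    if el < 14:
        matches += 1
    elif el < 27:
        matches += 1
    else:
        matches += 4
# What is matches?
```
Trace:
  matches=0
  matches=1, el=6
  matches=2, el=3
  matches=6, el=28
  matches=7, el=11
  matches=11, el=30
  matches=12, el=23

Final answer: 12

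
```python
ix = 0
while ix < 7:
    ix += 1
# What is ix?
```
Trace:
  ix=0
  ix=1
  ix=2
  ix=3
  ix=4
  ix=5
  ix=6
  ix=7

Final answer: 7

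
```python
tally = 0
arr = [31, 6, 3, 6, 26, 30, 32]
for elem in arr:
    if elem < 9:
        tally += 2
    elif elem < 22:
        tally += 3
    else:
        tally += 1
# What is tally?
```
Trace:
  tally=0
  tally=1, elem=31
  tally=3, elem=6
  tally=5, elem=3
  tally=7, elem=6
  tally=8, elem=26
  tally=9, elem=30
  tally=10, elem=32

Final answer: 10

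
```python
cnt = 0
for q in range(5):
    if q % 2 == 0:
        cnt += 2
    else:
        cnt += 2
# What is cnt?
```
Trace:
  cnt=0
  cnt=2, q=0
  cnt=4, q=1
  cnt=6, q=2
  cnt=8, q=3
  cnt=10, q=4

Final answer: 10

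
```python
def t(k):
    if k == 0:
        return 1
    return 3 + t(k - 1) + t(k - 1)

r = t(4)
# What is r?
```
Call trace (a repeated sub-call is expanded the first time; later identical calls just restate its return value):
t(k=4)
  t(k=3)
    t(k=2)
      t(k=1)
        t(k=0)
        -> return 1
        t(k=0)
        -> return 1
      -> return 5
      t(k=1) -> return 5  (same call as traced above)
    -> return 13
    t(k=2) -> return 13  (same call as traced above)
  -> return 29
  t(k=3) -> return 29  (same call as traced above)
-> return 61

Final answer: 61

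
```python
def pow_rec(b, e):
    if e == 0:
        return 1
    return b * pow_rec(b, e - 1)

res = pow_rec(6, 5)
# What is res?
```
Call trace:
pow_rec(b=6, e=5)
  pow_rec(b=6, e=4)
    pow_rec(b=6, e=3)
      pow_rec(b=6, e=2)
        pow_rec(b=6, e=1)
          pow_rec(b=6, e=0)
          -> return 1
        -> return 6
      -> return 36
    -> return 216
  -> return 1296
-> return 7776

Final answer: 7776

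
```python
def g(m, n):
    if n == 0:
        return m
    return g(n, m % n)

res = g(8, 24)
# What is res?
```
Call trace:
g(m=8, n=24)
  g(m=24, n=8)
    g(m=8, n=0)
    -> return 8
  -> return 8
-> return 8

Final answer: 8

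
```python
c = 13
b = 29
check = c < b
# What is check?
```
Trace:
  c=13
  c=13, b=29
  c=13, b=29, check=True

Final answer: True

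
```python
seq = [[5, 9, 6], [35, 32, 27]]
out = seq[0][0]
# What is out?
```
Trace:
  seq=[[5, 9, 6], [35, 32, 27]]
  seq=[[5, 9, 6], [35, 32, 27]], out=5

Final answer: 5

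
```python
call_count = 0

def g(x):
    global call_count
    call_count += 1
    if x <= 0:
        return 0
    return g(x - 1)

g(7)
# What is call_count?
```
Call trace:
g(x=7)
  g(x=6)
    g(x=5)
      g(x=4)
        g(x=3)
          g(x=2)
            g(x=1)
              g(x=0)
              -> return 0
            -> return 0
          -> return 0
        -> return 0
      -> return 0
    -> return 0
  -> return 0
-> return 0

call_count is incremented once per call. g is entered once for each x = 7, 6, 5, 4, 3, 2, 1, 0 (the x <= 0 call returns without recursing), i.e. 7 + 1 calls.
call_count = 8

Final answer: 8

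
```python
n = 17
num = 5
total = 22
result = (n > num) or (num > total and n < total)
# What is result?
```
Trace:
  n=17
  n=17, num=5
  n=17, num=5, total=22
  n=17, num=5, total=22, result=True

Final answer: True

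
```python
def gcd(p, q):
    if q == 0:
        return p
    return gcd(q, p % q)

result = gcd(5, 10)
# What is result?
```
Call trace:
gcd(p=5, q=10)
  gcd(p=10, q=5)
    gcd(p=5, q=0)
    -> return 5
  -> return 5
-> return 5

Final answer: 5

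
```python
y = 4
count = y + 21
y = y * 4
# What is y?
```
Trace:
  y=4
  y=4, count=25
  y=16, count=25

Final answer: 16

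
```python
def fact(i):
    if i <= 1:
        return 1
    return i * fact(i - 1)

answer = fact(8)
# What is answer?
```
Call trace:
fact(i=8)
  fact(i=7)
    fact(i=6)
      fact(i=5)
        fact(i=4)
          fact(i=3)
            fact(i=2)
              fact(i=1)
              -> return 1
            -> return 2
          -> return 6
        -> return 24
      -> return 120
    -> return 720
  -> return 5040
-> return 40320

Final answer: 40320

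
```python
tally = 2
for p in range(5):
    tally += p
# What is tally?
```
Trace:
  tally=2
  tally=2, p=0
  tally=3, p=1
  tally=5, p=2
  tally=8, p=3
  tally=12, p=4

Final answer: 12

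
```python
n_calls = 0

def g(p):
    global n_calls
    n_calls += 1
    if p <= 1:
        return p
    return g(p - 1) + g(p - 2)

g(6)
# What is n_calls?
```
Call trace (a repeated sub-call is expanded the first time; later identical calls just restate its return value):
g(p=6)
  g(p=5)
    g(p=4)
      g(p=3)
        g(p=2)
          g(p=1)
          -> return 1
          g(p=0)
          -> return 0
        -> return 1
        g(p=1)
        -> return 1
      -> return 2
      g(p=2) -> return 1  (same call as traced above)
    -> return 3
    g(p=3) -> return 2  (same call as traced above)
  -> return 5
  g(p=4) -> return 3  (same call as traced above)
-> return 8

n_calls is incremented once per call, so count the calls in each subtree. Let C(p) = number of calls made by g(p).
C(0) = C(1) = 1 (base case, no recursion); C(p) = 1 + C(p - 1) + C(p - 2) otherwise.
C(2) = 1 + C(1) + C(0) = 1 + 1 + 1 = 3
C(3) = 1 + C(2) + C(1) = 1 + 3 + 1 = 5
C(4) = 1 + C(3) + C(2) = 1 + 5 + 3 = 9
C(5) = 1 + C(4) + C(3) = 1 + 9 + 5 = 15
C(6) = 1 + C(5) + C(4) = 1 + 15 + 9 = 25
n_calls = C(6) = 25

Final answer: 25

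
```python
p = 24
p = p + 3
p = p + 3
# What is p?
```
Trace:
  p=24
  p=27
  p=30

Final answer: 30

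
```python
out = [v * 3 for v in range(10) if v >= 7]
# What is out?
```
Trace:
  v=0
  v=1
  v=2
  v=3
  v=4
  v=5
  v=6
  v=7
  v=8
  v=9
  out=[21, 24, 27]

Final answer: [21, 24, 27]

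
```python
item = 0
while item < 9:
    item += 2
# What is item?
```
Trace:
  item=0
  item=2
  item=4
  item=6
  item=8
  item=10

Final answer: 10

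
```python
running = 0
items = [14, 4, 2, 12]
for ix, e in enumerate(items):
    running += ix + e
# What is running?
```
Trace:
  running=0
  running=14, ix=0, e=14
  running=19, ix=1, e=4
  running=23, ix=2, e=2
  running=38, ix=3, e=12

Final answer: 38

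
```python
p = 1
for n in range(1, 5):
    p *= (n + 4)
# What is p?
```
Trace:
  p=1
  p=5, n=1
  p=30, n=2
  p=210, n=3
  p=1680, n=4

Final answer: 1680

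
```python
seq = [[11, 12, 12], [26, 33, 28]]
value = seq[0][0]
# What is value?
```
Trace:
  seq=[[11, 12, 12], [26, 33, 28]]
  seq=[[11, 12, 12], [26, 33, 28]], value=11

Final answer: 11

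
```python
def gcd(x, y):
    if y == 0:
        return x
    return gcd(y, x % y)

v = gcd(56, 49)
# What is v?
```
Call trace:
gcd(x=56, y=49)
  gcd(x=49, y=7)
    gcd(x=7, y=0)
    -> return 7
  -> return 7
-> return 7

Final answer: 7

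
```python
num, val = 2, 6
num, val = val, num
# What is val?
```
Trace:
  num=2, val=6
  num=6, val=2

Final answer: 2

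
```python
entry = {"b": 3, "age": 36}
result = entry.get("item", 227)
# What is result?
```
Trace:
  entry={'b': 3, 'age': 36}
  entry={'b': 3, 'age': 36}, result=227

Final answer: 227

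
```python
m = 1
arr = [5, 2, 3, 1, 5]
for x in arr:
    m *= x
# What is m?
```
Trace:
  m=1
  m=5, x=5
  m=10, x=2
  m=30, x=3
  m=30, x=1
  m=150, x=5

Final answer: 150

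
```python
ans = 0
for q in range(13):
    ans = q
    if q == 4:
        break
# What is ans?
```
Trace:
  ans=0
  ans=0, q=0
  ans=1, q=1
  ans=2, q=2
  ans=3, q=3
  ans=4, q=4

Final answer: 4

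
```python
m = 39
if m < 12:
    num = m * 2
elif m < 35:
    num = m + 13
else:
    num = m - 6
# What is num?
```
Trace:
  m=39
  m=39, num=33

Final answer: 33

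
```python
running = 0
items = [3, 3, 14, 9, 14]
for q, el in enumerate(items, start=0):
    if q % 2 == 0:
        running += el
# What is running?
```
Trace:
  running=0
  running=3, q=0, el=3
  running=3, q=1, el=3
  running=17, q=2, el=14
  running=17, q=3, el=9
  running=31, q=4, el=14

Final answer: 31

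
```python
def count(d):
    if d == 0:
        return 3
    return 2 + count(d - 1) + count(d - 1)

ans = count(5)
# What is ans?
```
Call trace (a repeated sub-call is expanded the first time; later identical calls just restate its return value):
count(d=5)
  count(d=4)
    count(d=3)
      count(d=2)
        count(d=1)
          count(d=0)
          -> return 3
          count(d=0)
          -> return 3
        -> return 8
        count(d=1) -> return 8  (same call as traced above)
      -> return 18
      count(d=2) -> return 18  (same call as traced above)
    -> return 38
    count(d=3) -> return 38  (same call as traced above)
  -> return 78
  count(d=4) -> return 78  (same call as traced above)
-> return 158

Final answer: 158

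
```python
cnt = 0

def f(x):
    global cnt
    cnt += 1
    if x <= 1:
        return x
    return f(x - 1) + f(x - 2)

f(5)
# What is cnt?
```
Call trace (a repeated sub-call is expanded the first time; later identical calls just restate its return value):
f(x=5)
  f(x=4)
    f(x=3)
      f(x=2)
        f(x=1)
        -> return 1
        f(x=0)
        -> return 0
      -> return 1
      f(x=1)
      -> return 1
    -> return 2
    f(x=2) -> return 1  (same call as traced above)
  -> return 3
  f(x=3) -> return 2  (same call as traced above)
-> return 5

cnt is incremented once per call, so count the calls in each subtree. Let C(x) = number of calls made by f(x).
C(0) = C(1) = 1 (base case, no recursion); C(x) = 1 + C(x - 1) + C(x - 2) otherwise.
C(2) = 1 + C(1) + C(0) = 1 + 1 + 1 = 3
C(3) = 1 + C(2) + C(1) = 1 + 3 + 1 = 5
C(4) = 1 + C(3) + C(2) = 1 + 5 + 3 = 9
C(5) = 1 + C(4) + C(3) = 1 + 9 + 5 = 15
cnt = C(5) = 15

Final answer: 15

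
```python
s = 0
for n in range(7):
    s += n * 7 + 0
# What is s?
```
Trace:
  s=0
  s=0, n=0
  s=7, n=1
  s=21, n=2
  s=42, n=3
  s=70, n=4
  s=105, n=5
  s=147, n=6

Final answer: 147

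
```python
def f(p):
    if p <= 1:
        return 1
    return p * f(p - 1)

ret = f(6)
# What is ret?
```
Call trace:
f(p=6)
  f(p=5)
    f(p=4)
      f(p=3)
        f(p=2)
          f(p=1)
          -> return 1
        -> return 2
      -> return 6
    -> return 24
  -> return 120
-> return 720

Final answer: 720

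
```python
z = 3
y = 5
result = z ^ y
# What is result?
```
Trace:
  z=3
  z=3, y=5
  z=3, y=5, result=6

Final answer: 6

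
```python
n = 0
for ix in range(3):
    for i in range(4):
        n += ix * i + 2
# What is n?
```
Trace:
  n=0
  n=2, ix=0, i=0
  n=4, ix=0, i=1
  n=6, ix=0, i=2
  n=8, ix=0, i=3
  n=10, ix=1, i=0
  n=13, ix=1, i=1
  n=17, ix=1, i=2
  n=22, ix=1, i=3
  n=24, ix=2, i=0
  n=28, ix=2, i=1
  n=34, ix=2, i=2
  n=42, ix=2, i=3

Final answer: 42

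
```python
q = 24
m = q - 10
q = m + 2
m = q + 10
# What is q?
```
Trace:
  q=24
  q=24, m=14
  q=16, m=14
  q=16, m=26

Final answer: 16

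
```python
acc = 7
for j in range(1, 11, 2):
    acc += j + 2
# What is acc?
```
Trace:
  acc=7
  acc=10, j=1
  acc=15, j=3
  acc=22, j=5
  acc=31, j=7
  acc=42, j=9

Final answer: 42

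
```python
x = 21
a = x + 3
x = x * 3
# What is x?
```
Trace:
  x=21
  x=21, a=24
  x=63, a=24

Final answer: 63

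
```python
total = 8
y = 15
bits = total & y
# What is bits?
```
Trace:
  total=8
  total=8, y=15
  total=8, y=15, bits=8

Final answer: 8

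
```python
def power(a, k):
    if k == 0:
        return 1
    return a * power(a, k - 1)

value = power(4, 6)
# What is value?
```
Call trace:
power(a=4, k=6)
  power(a=4, k=5)
    power(a=4, k=4)
      power(a=4, k=3)
        power(a=4, k=2)
          power(a=4, k=1)
            power(a=4, k=0)
            -> return 1
          -> return 4
        -> return 16
      -> return 64
    -> return 256
  -> return 1024
-> return 4096

Final answer: 4096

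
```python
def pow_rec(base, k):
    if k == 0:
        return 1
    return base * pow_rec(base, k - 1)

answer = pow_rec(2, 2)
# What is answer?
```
Call trace:
pow_rec(base=2, k=2)
  pow_rec(base=2, k=1)
    pow_rec(base=2, k=0)
    -> return 1
  -> return 2
-> return 4

Final answer: 4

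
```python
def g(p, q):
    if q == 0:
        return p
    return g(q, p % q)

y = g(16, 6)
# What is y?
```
Call trace:
g(p=16, q=6)
  g(p=6, q=4)
    g(p=4, q=2)
      g(p=2, q=0)
      -> return 2
    -> return 2
  -> return 2
-> return 2

Final answer: 2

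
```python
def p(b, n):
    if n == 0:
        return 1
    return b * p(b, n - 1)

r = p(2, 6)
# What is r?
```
Call trace:
p(b=2, n=6)
  p(b=2, n=5)
    p(b=2, n=4)
      p(b=2, n=3)
        p(b=2, n=2)
          p(b=2, n=1)
            p(b=2, n=0)
            -> return 1
          -> return 2
        -> return 4
      -> return 8
    -> return 16
  -> return 32
-> return 64

Final answer: 64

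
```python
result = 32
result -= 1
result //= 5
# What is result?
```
Trace:
  result=32
  result=31
  result=6

Final answer: 6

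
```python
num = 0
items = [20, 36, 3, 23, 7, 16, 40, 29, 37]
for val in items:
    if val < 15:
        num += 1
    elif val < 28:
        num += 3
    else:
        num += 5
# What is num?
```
Trace:
  num=0
  num=3, val=20
  num=8, val=36
  num=9, val=3
  num=12, val=23
  num=13, val=7
  num=16, val=16
  num=21, val=40
  num=26, val=29
  num=31, val=37

Final answer: 31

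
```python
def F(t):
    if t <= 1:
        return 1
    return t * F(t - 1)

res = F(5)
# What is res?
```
Call trace:
F(t=5)
  F(t=4)
    F(t=3)
      F(t=2)
        F(t=1)
        -> return 1
      -> return 2
    -> return 6
  -> return 24
-> return 120

Final answer: 120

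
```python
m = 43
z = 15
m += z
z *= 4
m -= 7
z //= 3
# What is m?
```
Trace:
  m=43
  m=43, z=15
  m=58, z=15
  m=58, z=60
  m=51, z=60
  m=51, z=20

Final answer: 51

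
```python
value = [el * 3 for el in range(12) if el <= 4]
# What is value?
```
Trace:
  el=0
  el=1
  el=2
  el=3
  el=4
  el=5
  el=6
  el=7
  el=8
  el=9
  el=10
  el=11
  value=[0, 3, 6, 9, 12]

Final answer: [0, 3, 6, 9, 12]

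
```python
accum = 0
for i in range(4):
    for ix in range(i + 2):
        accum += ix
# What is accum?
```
Trace:
  accum=0
  accum=0, i=0, ix=0
  accum=1, i=0, ix=1
  accum=1, i=1, ix=0
  accum=2, i=1, ix=1
  accum=4, i=1, ix=2
  accum=4, i=2, ix=0
  accum=5, i=2, ix=1
  accum=7, i=2, ix=2
  accum=10, i=2, ix=3
  accum=10, i=3, ix=0
  accum=11, i=3, ix=1
  accum=13, i=3, ix=2
  accum=16, i=3, ix=3
  accum=20, i=3, ix=4

Final answer: 20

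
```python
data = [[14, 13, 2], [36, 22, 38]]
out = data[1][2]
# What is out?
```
Trace:
  data=[[14, 13, 2], [36, 22, 38]]
  data=[[14, 13, 2], [36, 22, 38]], out=38

Final answer: 38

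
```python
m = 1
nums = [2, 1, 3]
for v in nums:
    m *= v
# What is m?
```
Trace:
  m=1
  m=2, v=2
  m=2, v=1
  m=6, v=3

Final answer: 6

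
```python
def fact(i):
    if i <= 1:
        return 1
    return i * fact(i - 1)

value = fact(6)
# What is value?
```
Call trace:
fact(i=6)
  fact(i=5)
    fact(i=4)
      fact(i=3)
        fact(i=2)
          fact(i=1)
          -> return 1
        -> return 2
      -> return 6
    -> return 24
  -> return 120
-> return 720

Final answer: 720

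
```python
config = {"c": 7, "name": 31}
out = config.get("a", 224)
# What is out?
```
Trace:
  config={'c': 7, 'name': 31}
  config={'c': 7, 'name': 31}, out=224

Final answer: 224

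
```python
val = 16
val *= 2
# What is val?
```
Trace:
  val=16
  val=32

Final answer: 32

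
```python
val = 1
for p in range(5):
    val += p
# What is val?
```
Trace:
  val=1
  val=1, p=0
  val=2, p=1
  val=4, p=2
  val=7, p=3
  val=11, p=4

Final answer: 11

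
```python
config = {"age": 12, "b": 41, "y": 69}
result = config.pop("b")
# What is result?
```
Trace:
  config={'age': 12, 'b': 41, 'y': 69}
  config={'age': 12, 'y': 69}, result=41

Final answer: 41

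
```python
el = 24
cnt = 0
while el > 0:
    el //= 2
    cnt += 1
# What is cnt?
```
Trace:
  el=24
  el=24, cnt=0
  el=12, cnt=1
  el=6, cnt=2
  el=3, cnt=3
  el=1, cnt=4
  el=0, cnt=5

Final answer: 5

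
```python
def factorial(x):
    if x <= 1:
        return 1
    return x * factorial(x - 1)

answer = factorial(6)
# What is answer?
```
Call trace:
factorial(x=6)
  factorial(x=5)
    factorial(x=4)
      factorial(x=3)
        factorial(x=2)
          factorial(x=1)
          -> return 1
        -> return 2
      -> return 6
    -> return 24
  -> return 120
-> return 720

Final answer: 720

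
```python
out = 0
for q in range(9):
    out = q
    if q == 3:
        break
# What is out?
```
Trace:
  out=0
  out=0, q=0
  out=1, q=1
  out=2, q=2
  out=3, q=3

Final answer: 3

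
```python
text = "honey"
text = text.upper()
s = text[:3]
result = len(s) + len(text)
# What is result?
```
Trace:
  text='honey'
  text='HONEY'
  text='HONEY', s='HON'
  text='HONEY', s='HON', result=8

Final answer: 8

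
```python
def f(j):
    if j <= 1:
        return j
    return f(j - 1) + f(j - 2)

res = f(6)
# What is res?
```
Call trace (a repeated sub-call is expanded the first time; later identical calls just restate its return value):
f(j=6)
  f(j=5)
    f(j=4)
      f(j=3)
        f(j=2)
          f(j=1)
          -> return 1
          f(j=0)
          -> return 0
        -> return 1
        f(j=1)
        -> return 1
      -> return 2
      f(j=2) -> return 1  (same call as traced above)
    -> return 3
    f(j=3) -> return 2  (same call as traced above)
  -> return 5
  f(j=4) -> return 3  (same call as traced above)
-> return 8

Final answer: 8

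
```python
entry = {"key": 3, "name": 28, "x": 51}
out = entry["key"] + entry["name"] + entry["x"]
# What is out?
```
Trace:
  entry={'key': 3, 'name': 28, 'x': 51}
  entry={'key': 3, 'name': 28, 'x': 51}, out=82

Final answer: 82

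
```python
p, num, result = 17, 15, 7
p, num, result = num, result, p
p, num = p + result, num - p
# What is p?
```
Trace:
  p=17, num=15, result=7
  p=15, num=7, result=17
  p=32, num=-8, result=17

Final answer: 32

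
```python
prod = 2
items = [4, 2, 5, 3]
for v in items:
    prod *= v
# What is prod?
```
Trace:
  prod=2
  prod=8, v=4
  prod=16, v=2
  prod=80, v=5
  prod=240, v=3

Final answer: 240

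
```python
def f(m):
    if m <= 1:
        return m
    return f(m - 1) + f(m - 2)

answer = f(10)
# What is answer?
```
Call trace (a repeated sub-call is expanded the first time; later identical calls just restate its return value):
f(m=10)
  f(m=9)
    f(m=8)
      f(m=7)
        f(m=6)
          f(m=5)
            f(m=4)
              f(m=3)
                f(m=2)
                  f(m=1)
                  -> return 1
                  f(m=0)
                  -> return 0
                -> return 1
                f(m=1)
                -> return 1
              -> return 2
              f(m=2) -> return 1  (same call as traced above)
            -> return 3
            f(m=3) -> return 2  (same call as traced above)
          -> return 5
          f(m=4) -> return 3  (same call as traced above)
        -> return 8
        f(m=5) -> return 5  (same call as traced above)
      -> return 13
      f(m=6) -> return 8  (same call as traced above)
    -> return 21
    f(m=7) -> return 13  (same call as traced above)
  -> return 34
  f(m=8) -> return 21  (same call as traced above)
-> return 55

Final answer: 55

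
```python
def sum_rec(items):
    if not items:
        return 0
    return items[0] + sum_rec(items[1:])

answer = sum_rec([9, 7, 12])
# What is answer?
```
Call trace:
sum_rec(items=[9, 7, 12])
  sum_rec(items=[7, 12])
    sum_rec(items=[12])
      sum_rec(items=[])
      -> return 0
    -> return 12
  -> return 19
-> return 28

Final answer: 28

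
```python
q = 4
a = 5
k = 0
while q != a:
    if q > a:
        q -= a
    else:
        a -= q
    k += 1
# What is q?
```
Trace:
  q=4
  q=4, a=5
  q=4, a=5, k=0
  q=4, a=1, k=1
  q=3, a=1, k=2
  q=2, a=1, k=3
  q=1, a=1, k=4

Final answer: 1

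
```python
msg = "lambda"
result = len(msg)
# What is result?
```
Trace:
  msg='lambda'
  msg='lambda', result=6

Final answer: 6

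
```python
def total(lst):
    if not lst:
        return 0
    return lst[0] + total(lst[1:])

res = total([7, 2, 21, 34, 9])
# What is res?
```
Call trace:
total(lst=[7, 2, 21, 34, 9])
  total(lst=[2, 21, 34, 9])
    total(lst=[21, 34, 9])
      total(lst=[34, 9])
        total(lst=[9])
          total(lst=[])
          -> return 0
        -> return 9
      -> return 43
    -> return 64
  -> return 66
-> return 73

Final answer: 73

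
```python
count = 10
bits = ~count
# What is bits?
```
Trace:
  count=10
  count=10, bits=-11

Final answer: -11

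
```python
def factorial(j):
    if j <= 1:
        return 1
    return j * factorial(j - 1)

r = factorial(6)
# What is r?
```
Call trace:
factorial(j=6)
  factorial(j=5)
    factorial(j=4)
      factorial(j=3)
        factorial(j=2)
          factorial(j=1)
          -> return 1
        -> return 2
      -> return 6
    -> return 24
  -> return 120
-> return 720

Final answer: 720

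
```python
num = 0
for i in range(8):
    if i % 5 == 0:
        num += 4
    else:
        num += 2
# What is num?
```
Trace:
  num=0
  num=4, i=0
  num=6, i=1
  num=8, i=2
  num=10, i=3
  num=12, i=4
  num=16, i=5
  num=18, i=6
  num=20, i=7

Final answer: 20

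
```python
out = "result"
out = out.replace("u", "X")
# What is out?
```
Trace:
  out='result'
  out='resXlt'

Final answer: 'resXlt'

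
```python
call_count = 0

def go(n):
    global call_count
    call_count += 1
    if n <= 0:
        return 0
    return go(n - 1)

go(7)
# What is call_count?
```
Call trace:
go(n=7)
  go(n=6)
    go(n=5)
      go(n=4)
        go(n=3)
          go(n=2)
            go(n=1)
              go(n=0)
              -> return 0
            -> return 0
          -> return 0
        -> return 0
      -> return 0
    -> return 0
  -> return 0
-> return 0

call_count is incremented once per call. go is entered once for each n = 7, 6, 5, 4, 3, 2, 1, 0 (the n <= 0 call returns without recursing), i.e. 7 + 1 calls.
call_count = 8

Final answer: 8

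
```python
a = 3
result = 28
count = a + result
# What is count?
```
Trace:
  a=3
  a=3, result=28
  a=3, result=28, count=31

Final answer: 31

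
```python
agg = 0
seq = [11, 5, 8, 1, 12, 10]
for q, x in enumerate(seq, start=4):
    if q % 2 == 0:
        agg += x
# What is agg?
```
Trace:
  agg=0
  agg=11, q=4, x=11
  agg=11, q=5, x=5
  agg=19, q=6, x=8
  agg=19, q=7, x=1
  agg=31, q=8, x=12
  agg=31, q=9, x=10

Final answer: 31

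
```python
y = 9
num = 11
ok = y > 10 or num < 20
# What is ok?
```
Trace:
  y=9
  y=9, num=11
  y=9, num=11, ok=True

Final answer: True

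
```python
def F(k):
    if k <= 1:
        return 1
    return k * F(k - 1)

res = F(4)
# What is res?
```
Call trace:
F(k=4)
  F(k=3)
    F(k=2)
      F(k=1)
      -> return 1
    -> return 2
  -> return 6
-> return 24

Final answer: 24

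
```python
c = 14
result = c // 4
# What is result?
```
Trace:
  c=14
  c=14, result=3

Final answer: 3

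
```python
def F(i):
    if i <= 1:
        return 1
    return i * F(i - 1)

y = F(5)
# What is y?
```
Call trace:
F(i=5)
  F(i=4)
    F(i=3)
      F(i=2)
        F(i=1)
        -> return 1
      -> return 2
    -> return 6
  -> return 24
-> return 120

Final answer: 120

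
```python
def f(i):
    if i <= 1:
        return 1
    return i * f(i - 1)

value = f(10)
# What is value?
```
Call trace:
f(i=10)
  f(i=9)
    f(i=8)
      f(i=7)
        f(i=6)
          f(i=5)
            f(i=4)
              f(i=3)
                f(i=2)
                  f(i=1)
                  -> return 1
                -> return 2
              -> return 6
            -> return 24
          -> return 120
        -> return 720
      -> return 5040
    -> return 40320
  -> return 362880
-> return 3628800

Final answer: 3628800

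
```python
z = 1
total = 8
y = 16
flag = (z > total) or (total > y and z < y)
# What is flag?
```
Trace:
  z=1
  z=1, total=8
  z=1, total=8, y=16
  z=1, total=8, y=16, flag=False

Final answer: False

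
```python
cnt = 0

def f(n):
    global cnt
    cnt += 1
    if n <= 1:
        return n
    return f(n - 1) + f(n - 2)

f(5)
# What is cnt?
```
Call trace (a repeated sub-call is expanded the first time; later identical calls just restate its return value):
f(n=5)
  f(n=4)
    f(n=3)
      f(n=2)
        f(n=1)
        -> return 1
        f(n=0)
        -> return 0
      -> return 1
      f(n=1)
      -> return 1
    -> return 2
    f(n=2) -> return 1  (same call as traced above)
  -> return 3
  f(n=3) -> return 2  (same call as traced above)
-> return 5

cnt is incremented once per call, so count the calls in each subtree. Let C(n) = number of calls made by f(n).
C(0) = C(1) = 1 (base case, no recursion); C(n) = 1 + C(n - 1) + C(n - 2) otherwise.
C(2) = 1 + C(1) + C(0) = 1 + 1 + 1 = 3
C(3) = 1 + C(2) + C(1) = 1 + 3 + 1 = 5
C(4) = 1 + C(3) + C(2) = 1 + 5 + 3 = 9
C(5) = 1 + C(4) + C(3) = 1 + 9 + 5 = 15
cnt = C(5) = 15

Final answer: 15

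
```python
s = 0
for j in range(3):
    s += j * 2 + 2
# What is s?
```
Trace:
  s=0
  s=2, j=0
  s=6, j=1
  s=12, j=2

Final answer: 12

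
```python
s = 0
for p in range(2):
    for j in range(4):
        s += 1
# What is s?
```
Trace:
  s=0
  s=1, p=0, j=0
  s=2, p=0, j=1
  s=3, p=0, j=2
  s=4, p=0, j=3
  s=5, p=1, j=0
  s=6, p=1, j=1
  s=7, p=1, j=2
  s=8, p=1, j=3

Final answer: 8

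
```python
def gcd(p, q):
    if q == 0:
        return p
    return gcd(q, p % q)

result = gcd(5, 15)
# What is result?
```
Call trace:
gcd(p=5, q=15)
  gcd(p=15, q=5)
    gcd(p=5, q=0)
    -> return 5
  -> return 5
-> return 5

Final answer: 5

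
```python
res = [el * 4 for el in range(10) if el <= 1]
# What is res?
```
Trace:
  el=0
  el=1
  el=2
  el=3
  el=4
  el=5
  el=6
  el=7
  el=8
  el=9
  res=[0, 4]

Final answer: [0, 4]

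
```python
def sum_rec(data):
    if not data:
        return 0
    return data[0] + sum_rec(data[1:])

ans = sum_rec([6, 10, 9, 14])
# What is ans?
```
Call trace:
sum_rec(data=[6, 10, 9, 14])
  sum_rec(data=[10, 9, 14])
    sum_rec(data=[9, 14])
      sum_rec(data=[14])
        sum_rec(data=[])
        -> return 0
      -> return 14
    -> return 23
  -> return 33
-> return 39

Final answer: 39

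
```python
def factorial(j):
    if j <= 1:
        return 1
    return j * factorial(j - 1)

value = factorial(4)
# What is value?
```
Call trace:
factorial(j=4)
  factorial(j=3)
    factorial(j=2)
      factorial(j=1)
      -> return 1
    -> return 2
  -> return 6
-> return 24

Final answer: 24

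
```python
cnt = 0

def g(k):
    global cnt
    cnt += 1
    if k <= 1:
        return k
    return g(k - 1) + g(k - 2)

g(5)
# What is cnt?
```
Call trace (a repeated sub-call is expanded the first time; later identical calls just restate its return value):
g(k=5)
  g(k=4)
    g(k=3)
      g(k=2)
        g(k=1)
        -> return 1
        g(k=0)
        -> return 0
      -> return 1
      g(k=1)
      -> return 1
    -> return 2
    g(k=2) -> return 1  (same call as traced above)
  -> return 3
  g(k=3) -> return 2  (same call as traced above)
-> return 5

cnt is incremented once per call, so count the calls in each subtree. Let C(k) = number of calls made by g(k).
C(0) = C(1) = 1 (base case, no recursion); C(k) = 1 + C(k - 1) + C(k - 2) otherwise.
C(2) = 1 + C(1) + C(0) = 1 + 1 + 1 = 3
C(3) = 1 + C(2) + C(1) = 1 + 3 + 1 = 5
C(4) = 1 + C(3) + C(2) = 1 + 5 + 3 = 9
C(5) = 1 + C(4) + C(3) = 1 + 9 + 5 = 15
cnt = C(5) = 15

Final answer: 15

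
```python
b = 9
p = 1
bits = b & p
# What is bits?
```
Trace:
  b=9
  b=9, p=1
  b=9, p=1, bits=1

Final answer: 1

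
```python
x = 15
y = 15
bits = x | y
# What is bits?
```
Trace:
  x=15
  x=15, y=15
  x=15, y=15, bits=15

Final answer: 15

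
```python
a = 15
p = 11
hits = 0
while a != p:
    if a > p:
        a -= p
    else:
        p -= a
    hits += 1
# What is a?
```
Trace:
  a=15
  a=15, p=11
  a=15, p=11, hits=0
  a=4, p=11, hits=1
  a=4, p=7, hits=2
  a=4, p=3, hits=3
  a=1, p=3, hits=4
  a=1, p=2, hits=5
  a=1, p=1, hits=6

Final answer: 1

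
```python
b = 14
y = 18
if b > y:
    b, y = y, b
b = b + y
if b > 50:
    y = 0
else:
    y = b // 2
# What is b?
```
Trace:
  b=14
  b=14, y=18
  b=14, y=18
  b=32, y=18
  b=32, y=16

Final answer: 32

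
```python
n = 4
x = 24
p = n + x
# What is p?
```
Trace:
  n=4
  n=4, x=24
  n=4, x=24, p=28

Final answer: 28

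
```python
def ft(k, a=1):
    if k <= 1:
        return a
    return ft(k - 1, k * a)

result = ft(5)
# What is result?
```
Call trace:
ft(k=5, a=1)
  ft(k=4, a=5)
    ft(k=3, a=20)
      ft(k=2, a=60)
        ft(k=1, a=120)
        -> return 120
      -> return 120
    -> return 120
  -> return 120
-> return 120

Final answer: 120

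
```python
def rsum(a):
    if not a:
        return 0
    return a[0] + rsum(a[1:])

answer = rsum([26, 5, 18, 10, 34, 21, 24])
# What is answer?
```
Call trace:
rsum(a=[26, 5, 18, 10, 34, 21, 24])
  rsum(a=[5, 18, 10, 34, 21, 24])
    rsum(a=[18, 10, 34, 21, 24])
      rsum(a=[10, 34, 21, 24])
        rsum(a=[34, 21, 24])
          rsum(a=[21, 24])
            rsum(a=[24])
              rsum(a=[])
              -> return 0
            -> return 24
          -> return 45
        -> return 79
      -> return 89
    -> return 107
  -> return 112
-> return 138

Final answer: 138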